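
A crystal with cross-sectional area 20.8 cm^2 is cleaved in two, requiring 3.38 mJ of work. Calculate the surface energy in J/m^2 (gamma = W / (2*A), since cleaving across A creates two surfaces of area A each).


Convert: A = 20.8 cm^2 = 0.00208 m^2, W = 3.38 mJ = 0.00338 J
Cleaving exposes two faces of area A, so total new surface = 2*A and gamma = W / (2*A)
gamma = 0.00338 / (2 * 0.00208)
gamma = 0.812 J/m^2

0.812


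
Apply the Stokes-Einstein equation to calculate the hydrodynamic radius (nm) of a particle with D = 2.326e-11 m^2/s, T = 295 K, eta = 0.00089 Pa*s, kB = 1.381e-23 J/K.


Stokes-Einstein: R = kB*T / (6*pi*eta*D)
R = 1.381e-23 * 295 / (6 * pi * 0.00089 * 2.326e-11)
R = 1.04403e-08 m = 10.44 nm

10.44


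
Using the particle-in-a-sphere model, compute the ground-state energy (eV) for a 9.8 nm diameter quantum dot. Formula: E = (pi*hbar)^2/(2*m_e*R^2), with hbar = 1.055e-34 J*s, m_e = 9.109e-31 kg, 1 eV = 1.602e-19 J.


Radius R = 9.8/2 = 4.9 nm = 4.9e-09 m
E = (pi * 1.055e-34)^2 / (2 * 9.109e-31 * (4.9e-09)^2)
E(J) = 2.51138e-21
E = E(J) / 1.602e-19 = 0.0157 eV

0.0157


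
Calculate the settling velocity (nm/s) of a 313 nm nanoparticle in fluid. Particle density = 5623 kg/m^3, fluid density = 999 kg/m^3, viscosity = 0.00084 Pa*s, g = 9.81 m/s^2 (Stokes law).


Radius R = 313/2 nm = 1.565e-07 m
Density difference = 5623 - 999 = 4624 kg/m^3
v = 2 * R^2 * (rho_p - rho_f) * g / (9 * eta)
v = 2 * (1.565e-07)^2 * 4624 * 9.81 / (9 * 0.00084)
v = 2.93916e-07 m/s = 293.9163 nm/s

293.9163


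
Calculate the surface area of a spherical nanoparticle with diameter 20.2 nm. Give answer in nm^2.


Radius r = 20.2/2 = 10.1 nm
Surface area SA = 4 * pi * r^2
SA = 4 * pi * (10.1)^2
SA = 1281.9 nm^2

1281.9


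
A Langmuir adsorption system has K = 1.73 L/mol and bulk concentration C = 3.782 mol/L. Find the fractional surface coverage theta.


Langmuir isotherm: theta = K*C / (1 + K*C)
K*C = 1.73 * 3.782 = 6.54286
theta = 6.54286 / (1 + 6.54286) = 6.54286 / 7.54286
theta = 0.8674

0.8674


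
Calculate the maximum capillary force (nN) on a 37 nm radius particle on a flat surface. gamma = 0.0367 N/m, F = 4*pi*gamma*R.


Convert radius: R = 37 nm = 3.7e-08 m
F = 4 * pi * gamma * R
F = 4 * pi * 0.0367 * 3.7e-08
F = 1.70639e-08 N = 17.0639 nN

17.0639


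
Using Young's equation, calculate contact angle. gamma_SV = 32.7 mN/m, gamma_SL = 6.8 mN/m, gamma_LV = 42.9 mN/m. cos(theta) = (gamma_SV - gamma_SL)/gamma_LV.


cos(theta) = (gamma_SV - gamma_SL) / gamma_LV
cos(theta) = (32.7 - 6.8) / 42.9
cos(theta) = 0.60373
theta = arccos(0.60373) = 52.86 degrees

52.86


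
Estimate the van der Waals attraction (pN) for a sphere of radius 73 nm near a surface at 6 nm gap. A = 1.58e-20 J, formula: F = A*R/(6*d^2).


Convert to SI: R = 73 nm = 7.3e-08 m, d = 6 nm = 6e-09 m
F = A * R / (6 * d^2)
F = 1.58e-20 * 7.3e-08 / (6 * (6e-09)^2)
F = 5.33981e-12 N = 5.34 pN

5.34


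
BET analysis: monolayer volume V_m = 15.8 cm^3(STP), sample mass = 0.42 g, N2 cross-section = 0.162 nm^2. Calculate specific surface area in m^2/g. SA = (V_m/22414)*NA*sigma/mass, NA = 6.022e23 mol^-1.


Number of moles in monolayer = V_m / 22414 = 15.8 / 22414 = 0.00070492
Number of molecules = moles * NA = 0.00070492 * 6.022e23
SA = molecules * sigma / mass
SA = (15.8 / 22414) * 6.022e23 * 0.162e-18 / 0.42
SA = 163.7 m^2/g

163.7


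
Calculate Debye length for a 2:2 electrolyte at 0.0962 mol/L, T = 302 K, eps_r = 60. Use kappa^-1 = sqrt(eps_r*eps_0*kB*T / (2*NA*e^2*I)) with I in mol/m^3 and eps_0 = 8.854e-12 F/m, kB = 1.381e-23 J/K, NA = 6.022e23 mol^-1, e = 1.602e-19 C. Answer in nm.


Ionic strength I = 0.0962 * 2^2 * 1000 = 384.8 mol/m^3
kappa^-1 = sqrt(60 * 8.854e-12 * 1.381e-23 * 302 / (2 * 6.022e23 * (1.602e-19)^2 * 384.8))
kappa^-1 = 0.432 nm

0.432


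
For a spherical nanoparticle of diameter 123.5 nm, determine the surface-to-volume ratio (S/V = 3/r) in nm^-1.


Radius r = 123.5/2 = 61.75 nm
S/V = 3 / r = 3 / 61.75
S/V = 0.0486 nm^-1

0.0486


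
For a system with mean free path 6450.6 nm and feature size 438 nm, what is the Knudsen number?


Knudsen number Kn = lambda / L
Kn = 6450.6 / 438
Kn = 14.7274

14.7274


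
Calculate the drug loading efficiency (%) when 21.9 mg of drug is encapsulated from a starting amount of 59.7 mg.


Drug loading efficiency = (drug loaded / drug initial) * 100
DLE = 21.9 / 59.7 * 100
DLE = 0.3668 * 100
DLE = 36.68%

36.68


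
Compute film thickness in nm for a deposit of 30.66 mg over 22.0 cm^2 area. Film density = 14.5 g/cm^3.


Convert: m = 30.66 mg = 3.0660e-05 kg, A = 22.0 cm^2 = 2.2000e-03 m^2, rho = 14.5 g/cm^3 = 14500 kg/m^3
t = m / (A * rho)
t = 3.0660e-05 / (2.2000e-03 * 14500)
t = 9.6113e-07 m = 961.1 nm

961.1


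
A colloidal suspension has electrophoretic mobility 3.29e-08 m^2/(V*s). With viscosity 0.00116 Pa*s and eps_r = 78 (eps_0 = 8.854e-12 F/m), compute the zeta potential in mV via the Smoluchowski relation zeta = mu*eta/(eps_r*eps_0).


Smoluchowski equation: zeta = mu * eta / (eps_r * eps_0)
zeta = 3.29e-08 * 0.00116 / (78 * 8.854e-12)
zeta = 0.055261 V = 55.26 mV

55.26


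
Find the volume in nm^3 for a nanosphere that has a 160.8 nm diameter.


Radius r = 160.8/2 = 80.4 nm
Volume V = (4/3) * pi * r^3
V = (4/3) * pi * (80.4)^3
V = 2176991.61 nm^3

2176991.61


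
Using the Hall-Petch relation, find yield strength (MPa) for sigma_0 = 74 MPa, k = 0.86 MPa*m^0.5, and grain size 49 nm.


d = 49 nm = 4.9e-08 m
sqrt(d) = 0.0002213594
Hall-Petch contribution = k / sqrt(d) = 0.86 / 0.0002213594 = 3885.1 MPa
sigma = sigma_0 + k/sqrt(d) = 74 + 3885.1 = 3959.1 MPa

3959.1


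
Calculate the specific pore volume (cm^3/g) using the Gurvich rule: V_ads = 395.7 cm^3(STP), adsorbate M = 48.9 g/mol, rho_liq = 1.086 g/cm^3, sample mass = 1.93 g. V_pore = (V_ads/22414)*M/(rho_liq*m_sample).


Moles adsorbed n = V_ads / 22414 = 395.7 / 22414 = 1.765414e-02 mol
Liquid volume V_liq = n * M / rho_liq = 1.765414e-02 * 48.9 / 1.086 = 0.79492 cm^3
Specific pore volume V_pore = V_liq / m_sample = 0.79492 / 1.93
V_pore = 0.4119 cm^3/g

0.4119


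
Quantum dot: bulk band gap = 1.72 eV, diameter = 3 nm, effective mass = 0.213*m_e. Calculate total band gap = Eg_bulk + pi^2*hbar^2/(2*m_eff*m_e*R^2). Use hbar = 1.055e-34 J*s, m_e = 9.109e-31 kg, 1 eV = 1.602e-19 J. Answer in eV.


Radius R = 3/2 nm = 1.5e-09 m
Confinement energy dE = pi^2 * hbar^2 / (2 * m_eff * m_e * R^2)
dE = pi^2 * (1.055e-34)^2 / (2 * 0.213 * 9.109e-31 * (1.5e-09)^2) J, divided by 1.602e-19 J/eV
dE = 0.7854 eV
Total band gap = E_g(bulk) + dE = 1.72 + 0.7854 = 2.5054 eV

2.5054


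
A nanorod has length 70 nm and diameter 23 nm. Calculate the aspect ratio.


Aspect ratio AR = length / diameter
AR = 70 / 23
AR = 3.04

3.04


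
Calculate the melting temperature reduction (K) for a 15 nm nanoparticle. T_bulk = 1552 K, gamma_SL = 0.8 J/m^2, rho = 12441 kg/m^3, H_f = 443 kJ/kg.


Radius R = 15/2 = 7.5 nm = 7.5e-09 m
Convert H_f = 443 kJ/kg = 443000 J/kg
dT = 2 * gamma_SL * T_bulk / (rho * H_f * R)
dT = 2 * 0.8 * 1552 / (12441 * 443000 * 7.5e-09)
dT = 60.1 K

60.1


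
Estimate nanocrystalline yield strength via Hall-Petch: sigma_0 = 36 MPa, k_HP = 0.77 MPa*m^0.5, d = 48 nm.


d = 48 nm = 4.8e-08 m
sqrt(d) = 0.000219089
Hall-Petch contribution = k / sqrt(d) = 0.77 / 0.000219089 = 3514.6 MPa
sigma = sigma_0 + k/sqrt(d) = 36 + 3514.6 = 3550.6 MPa

3550.6


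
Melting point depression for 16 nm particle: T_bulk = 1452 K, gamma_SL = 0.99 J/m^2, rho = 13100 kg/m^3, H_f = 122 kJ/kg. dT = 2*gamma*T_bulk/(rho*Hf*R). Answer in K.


Radius R = 16/2 = 8 nm = 8e-09 m
Convert H_f = 122 kJ/kg = 122000 J/kg
dT = 2 * gamma_SL * T_bulk / (rho * H_f * R)
dT = 2 * 0.99 * 1452 / (13100 * 122000 * 8e-09)
dT = 224.9 K

224.9


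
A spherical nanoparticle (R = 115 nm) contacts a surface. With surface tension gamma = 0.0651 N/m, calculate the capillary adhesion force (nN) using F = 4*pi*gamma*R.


Convert radius: R = 115 nm = 1.15e-07 m
F = 4 * pi * gamma * R
F = 4 * pi * 0.0651 * 1.15e-07
F = 9.40781e-08 N = 94.0781 nN

94.0781


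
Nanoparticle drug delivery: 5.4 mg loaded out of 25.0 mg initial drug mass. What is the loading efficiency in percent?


Drug loading efficiency = (drug loaded / drug initial) * 100
DLE = 5.4 / 25.0 * 100
DLE = 0.216 * 100
DLE = 21.6%

21.6


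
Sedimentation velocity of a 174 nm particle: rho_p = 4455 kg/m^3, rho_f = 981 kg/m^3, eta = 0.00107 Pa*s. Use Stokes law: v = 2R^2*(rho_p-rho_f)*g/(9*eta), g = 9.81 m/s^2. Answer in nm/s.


Radius R = 174/2 nm = 8.7e-08 m
Density difference = 4455 - 981 = 3474 kg/m^3
v = 2 * R^2 * (rho_p - rho_f) * g / (9 * eta)
v = 2 * (8.7e-08)^2 * 3474 * 9.81 / (9 * 0.00107)
v = 5.35724e-08 m/s = 53.5724 nm/s

53.5724


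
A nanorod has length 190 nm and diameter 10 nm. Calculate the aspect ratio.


Aspect ratio AR = length / diameter
AR = 190 / 10
AR = 19.0

19.0


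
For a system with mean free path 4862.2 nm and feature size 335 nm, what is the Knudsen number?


Knudsen number Kn = lambda / L
Kn = 4862.2 / 335
Kn = 14.514

14.514


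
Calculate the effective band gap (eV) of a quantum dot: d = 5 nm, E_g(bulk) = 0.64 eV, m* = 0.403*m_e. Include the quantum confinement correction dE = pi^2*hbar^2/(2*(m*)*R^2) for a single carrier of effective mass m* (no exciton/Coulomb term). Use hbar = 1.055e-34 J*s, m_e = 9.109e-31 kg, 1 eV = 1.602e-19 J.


Radius R = 5/2 nm = 2.5e-09 m
Confinement energy dE = pi^2 * hbar^2 / (2 * m_eff * m_e * R^2)
dE = pi^2 * (1.055e-34)^2 / (2 * 0.403 * 9.109e-31 * (2.5e-09)^2) J, divided by 1.602e-19 J/eV
dE = 0.1494 eV
Total band gap = E_g(bulk) + dE = 0.64 + 0.1494 = 0.7894 eV

0.7894


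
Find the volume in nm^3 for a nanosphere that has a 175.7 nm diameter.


Radius r = 175.7/2 = 87.85 nm
Volume V = (4/3) * pi * r^3
V = (4/3) * pi * (87.85)^3
V = 2839971.01 nm^3

2839971.01


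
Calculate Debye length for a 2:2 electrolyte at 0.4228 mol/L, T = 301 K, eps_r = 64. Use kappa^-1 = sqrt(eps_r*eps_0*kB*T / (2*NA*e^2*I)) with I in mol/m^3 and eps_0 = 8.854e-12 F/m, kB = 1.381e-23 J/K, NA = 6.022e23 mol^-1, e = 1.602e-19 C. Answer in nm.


Ionic strength I = 0.4228 * 2^2 * 1000 = 1691.2 mol/m^3
kappa^-1 = sqrt(64 * 8.854e-12 * 1.381e-23 * 301 / (2 * 6.022e23 * (1.602e-19)^2 * 1691.2))
kappa^-1 = 0.212 nm

0.212


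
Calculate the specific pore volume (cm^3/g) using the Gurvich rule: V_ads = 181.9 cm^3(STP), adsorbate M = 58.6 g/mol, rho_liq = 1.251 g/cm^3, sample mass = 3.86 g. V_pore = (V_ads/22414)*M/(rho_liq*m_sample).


Moles adsorbed n = V_ads / 22414 = 181.9 / 22414 = 8.115464e-03 mol
Liquid volume V_liq = n * M / rho_liq = 8.115464e-03 * 58.6 / 1.251 = 0.38015 cm^3
Specific pore volume V_pore = V_liq / m_sample = 0.38015 / 3.86
V_pore = 0.0985 cm^3/g

0.0985


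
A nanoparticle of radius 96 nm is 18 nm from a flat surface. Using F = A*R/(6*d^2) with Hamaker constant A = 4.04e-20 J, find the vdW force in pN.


Convert to SI: R = 96 nm = 9.6e-08 m, d = 18 nm = 1.8e-08 m
F = A * R / (6 * d^2)
F = 4.04e-20 * 9.6e-08 / (6 * (1.8e-08)^2)
F = 1.99506e-12 N = 1.995 pN

1.995


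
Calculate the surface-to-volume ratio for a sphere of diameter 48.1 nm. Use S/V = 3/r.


Radius r = 48.1/2 = 24.05 nm
S/V = 3 / r = 3 / 24.05
S/V = 0.1247 nm^-1

0.1247


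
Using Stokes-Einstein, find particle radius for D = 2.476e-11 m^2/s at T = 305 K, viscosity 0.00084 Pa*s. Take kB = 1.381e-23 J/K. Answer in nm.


Stokes-Einstein: R = kB*T / (6*pi*eta*D)
R = 1.381e-23 * 305 / (6 * pi * 0.00084 * 2.476e-11)
R = 1.07439e-08 m = 10.74 nm

10.74


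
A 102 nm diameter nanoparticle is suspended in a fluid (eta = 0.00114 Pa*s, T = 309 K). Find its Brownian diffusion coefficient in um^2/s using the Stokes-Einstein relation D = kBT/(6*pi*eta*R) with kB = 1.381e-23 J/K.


Radius R = 102/2 = 51 nm = 5.1e-08 m
D = kB*T / (6*pi*eta*R)
D = 1.381e-23 * 309 / (6 * pi * 0.00114 * 5.1e-08)
D = 3.89382e-12 m^2/s = 3.894 um^2/s

3.894


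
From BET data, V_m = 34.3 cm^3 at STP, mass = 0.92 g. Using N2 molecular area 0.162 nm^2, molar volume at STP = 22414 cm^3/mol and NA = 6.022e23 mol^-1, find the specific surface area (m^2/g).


Number of moles in monolayer = V_m / 22414 = 34.3 / 22414 = 0.00153029
Number of molecules = moles * NA = 0.00153029 * 6.022e23
SA = molecules * sigma / mass
SA = (34.3 / 22414) * 6.022e23 * 0.162e-18 / 0.92
SA = 162.3 m^2/g

162.3


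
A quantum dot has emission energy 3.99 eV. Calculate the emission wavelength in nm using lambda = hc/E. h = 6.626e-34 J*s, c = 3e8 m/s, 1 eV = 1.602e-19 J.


Convert energy: E = 3.99 eV = 3.99 * 1.602e-19 = 6.39198e-19 J
lambda = h*c / E = 6.626e-34 * 3e8 / 6.39198e-19
lambda = 3.10983e-07 m = 311.0 nm

311.0


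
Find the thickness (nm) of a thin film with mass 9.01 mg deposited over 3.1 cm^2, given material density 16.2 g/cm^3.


Convert: m = 9.01 mg = 9.0100e-06 kg, A = 3.1 cm^2 = 3.1000e-04 m^2, rho = 16.2 g/cm^3 = 16200 kg/m^3
t = m / (A * rho)
t = 9.0100e-06 / (3.1000e-04 * 16200)
t = 1.7941e-06 m = 1794.1 nm

1794.1


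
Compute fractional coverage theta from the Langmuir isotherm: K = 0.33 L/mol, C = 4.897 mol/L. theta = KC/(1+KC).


Langmuir isotherm: theta = K*C / (1 + K*C)
K*C = 0.33 * 4.897 = 1.61601
theta = 1.61601 / (1 + 1.61601) = 1.61601 / 2.61601
theta = 0.6177

0.6177


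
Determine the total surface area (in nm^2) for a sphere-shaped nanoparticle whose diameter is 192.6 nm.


Radius r = 192.6/2 = 96.3 nm
Surface area SA = 4 * pi * r^2
SA = 4 * pi * (96.3)^2
SA = 116536.63 nm^2

116536.63


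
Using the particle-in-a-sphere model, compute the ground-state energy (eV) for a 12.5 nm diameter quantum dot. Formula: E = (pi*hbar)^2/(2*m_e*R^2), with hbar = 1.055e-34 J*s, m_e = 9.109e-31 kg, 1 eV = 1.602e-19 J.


Radius R = 12.5/2 = 6.25 nm = 6.25e-09 m
E = (pi * 1.055e-34)^2 / (2 * 9.109e-31 * (6.25e-09)^2)
E(J) = 1.54363e-21
E = E(J) / 1.602e-19 = 0.0096 eV

0.0096


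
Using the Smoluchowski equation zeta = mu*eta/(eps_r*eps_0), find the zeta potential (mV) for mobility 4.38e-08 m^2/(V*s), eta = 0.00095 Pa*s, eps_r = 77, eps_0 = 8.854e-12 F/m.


Smoluchowski equation: zeta = mu * eta / (eps_r * eps_0)
zeta = 4.38e-08 * 0.00095 / (77 * 8.854e-12)
zeta = 0.061033 V = 61.03 mV

61.03


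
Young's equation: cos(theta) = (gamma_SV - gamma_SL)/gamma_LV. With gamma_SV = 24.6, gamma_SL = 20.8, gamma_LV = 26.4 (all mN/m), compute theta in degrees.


cos(theta) = (gamma_SV - gamma_SL) / gamma_LV
cos(theta) = (24.6 - 20.8) / 26.4
cos(theta) = 0.143939
theta = arccos(0.143939) = 81.72 degrees

81.72


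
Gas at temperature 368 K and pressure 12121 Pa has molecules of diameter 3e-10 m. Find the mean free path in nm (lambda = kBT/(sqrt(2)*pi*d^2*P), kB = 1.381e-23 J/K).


Mean free path: lambda = kB*T / (sqrt(2) * pi * d^2 * P)
lambda = 1.381e-23 * 368 / (sqrt(2) * pi * (3e-10)^2 * 12121)
lambda = 1.04857e-06 m
lambda = 1048.57 nm

1048.57


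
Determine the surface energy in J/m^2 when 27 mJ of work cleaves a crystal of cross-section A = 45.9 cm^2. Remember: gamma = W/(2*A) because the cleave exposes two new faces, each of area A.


Convert: A = 45.9 cm^2 = 0.00459 m^2, W = 27 mJ = 0.027 J
Cleaving exposes two faces of area A, so total new surface = 2*A and gamma = W / (2*A)
gamma = 0.027 / (2 * 0.00459)
gamma = 2.941 J/m^2

2.941


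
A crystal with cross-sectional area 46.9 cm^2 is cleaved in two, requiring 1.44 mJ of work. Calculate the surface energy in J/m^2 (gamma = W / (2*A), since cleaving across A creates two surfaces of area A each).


Convert: A = 46.9 cm^2 = 0.00469 m^2, W = 1.44 mJ = 0.00144 J
Cleaving exposes two faces of area A, so total new surface = 2*A and gamma = W / (2*A)
gamma = 0.00144 / (2 * 0.00469)
gamma = 0.154 J/m^2

0.154


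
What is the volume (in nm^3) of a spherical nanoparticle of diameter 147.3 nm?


Radius r = 147.3/2 = 73.65 nm
Volume V = (4/3) * pi * r^3
V = (4/3) * pi * (73.65)^3
V = 1673427.35 nm^3

1673427.35


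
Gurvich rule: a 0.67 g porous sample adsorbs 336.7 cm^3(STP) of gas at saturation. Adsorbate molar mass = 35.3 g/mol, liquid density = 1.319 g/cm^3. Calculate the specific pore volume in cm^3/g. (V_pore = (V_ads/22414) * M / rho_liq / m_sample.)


Moles adsorbed n = V_ads / 22414 = 336.7 / 22414 = 1.502186e-02 mol
Liquid volume V_liq = n * M / rho_liq = 1.502186e-02 * 35.3 / 1.319 = 0.40203 cm^3
Specific pore volume V_pore = V_liq / m_sample = 0.40203 / 0.67
V_pore = 0.6 cm^3/g

0.6


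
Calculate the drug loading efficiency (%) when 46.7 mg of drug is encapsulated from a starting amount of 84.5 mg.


Drug loading efficiency = (drug loaded / drug initial) * 100
DLE = 46.7 / 84.5 * 100
DLE = 0.5527 * 100
DLE = 55.27%

55.27


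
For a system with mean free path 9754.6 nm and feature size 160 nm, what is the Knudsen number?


Knudsen number Kn = lambda / L
Kn = 9754.6 / 160
Kn = 60.9663

60.9663


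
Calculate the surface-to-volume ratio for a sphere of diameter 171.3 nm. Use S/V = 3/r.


Radius r = 171.3/2 = 85.65 nm
S/V = 3 / r = 3 / 85.65
S/V = 0.035 nm^-1

0.035


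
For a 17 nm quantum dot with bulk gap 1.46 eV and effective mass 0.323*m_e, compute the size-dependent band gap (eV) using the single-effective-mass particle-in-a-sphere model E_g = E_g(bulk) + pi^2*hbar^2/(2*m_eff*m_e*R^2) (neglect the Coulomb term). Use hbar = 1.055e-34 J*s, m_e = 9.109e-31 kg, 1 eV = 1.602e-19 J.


Radius R = 17/2 nm = 8.5e-09 m
Confinement energy dE = pi^2 * hbar^2 / (2 * m_eff * m_e * R^2)
dE = pi^2 * (1.055e-34)^2 / (2 * 0.323 * 9.109e-31 * (8.5e-09)^2) J, divided by 1.602e-19 J/eV
dE = 0.0161 eV
Total band gap = E_g(bulk) + dE = 1.46 + 0.0161 = 1.4761 eV

1.4761


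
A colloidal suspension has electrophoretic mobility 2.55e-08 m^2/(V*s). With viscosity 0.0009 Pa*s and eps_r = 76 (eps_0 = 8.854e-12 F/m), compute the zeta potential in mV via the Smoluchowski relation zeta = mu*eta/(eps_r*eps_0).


Smoluchowski equation: zeta = mu * eta / (eps_r * eps_0)
zeta = 2.55e-08 * 0.0009 / (76 * 8.854e-12)
zeta = 0.034106 V = 34.11 mV

34.11


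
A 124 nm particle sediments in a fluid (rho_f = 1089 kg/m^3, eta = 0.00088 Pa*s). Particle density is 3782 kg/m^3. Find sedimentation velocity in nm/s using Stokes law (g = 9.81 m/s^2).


Radius R = 124/2 nm = 6.2e-08 m
Density difference = 3782 - 1089 = 2693 kg/m^3
v = 2 * R^2 * (rho_p - rho_f) * g / (9 * eta)
v = 2 * (6.2e-08)^2 * 2693 * 9.81 / (9 * 0.00088)
v = 2.56445e-08 m/s = 25.6445 nm/s

25.6445


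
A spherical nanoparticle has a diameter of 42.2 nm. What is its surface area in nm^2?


Radius r = 42.2/2 = 21.1 nm
Surface area SA = 4 * pi * r^2
SA = 4 * pi * (21.1)^2
SA = 5594.67 nm^2

5594.67


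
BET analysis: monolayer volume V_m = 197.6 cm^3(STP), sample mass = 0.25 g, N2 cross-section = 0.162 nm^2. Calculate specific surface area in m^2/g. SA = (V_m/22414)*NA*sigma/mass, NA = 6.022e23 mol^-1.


Number of moles in monolayer = V_m / 22414 = 197.6 / 22414 = 0.00881592
Number of molecules = moles * NA = 0.00881592 * 6.022e23
SA = molecules * sigma / mass
SA = (197.6 / 22414) * 6.022e23 * 0.162e-18 / 0.25
SA = 3440.2 m^2/g

3440.2


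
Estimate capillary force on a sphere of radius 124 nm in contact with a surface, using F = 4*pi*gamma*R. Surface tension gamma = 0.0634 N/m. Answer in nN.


Convert radius: R = 124 nm = 1.24e-07 m
F = 4 * pi * gamma * R
F = 4 * pi * 0.0634 * 1.24e-07
F = 9.87918e-08 N = 98.7918 nN

98.7918


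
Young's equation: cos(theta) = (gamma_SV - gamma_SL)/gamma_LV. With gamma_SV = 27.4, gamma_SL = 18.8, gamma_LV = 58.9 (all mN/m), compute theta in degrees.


cos(theta) = (gamma_SV - gamma_SL) / gamma_LV
cos(theta) = (27.4 - 18.8) / 58.9
cos(theta) = 0.14601
theta = arccos(0.14601) = 81.6 degrees

81.6


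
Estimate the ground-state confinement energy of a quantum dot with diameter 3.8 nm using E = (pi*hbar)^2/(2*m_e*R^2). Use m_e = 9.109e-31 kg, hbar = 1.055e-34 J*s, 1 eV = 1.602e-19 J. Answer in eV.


Radius R = 3.8/2 = 1.9 nm = 1.9e-09 m
E = (pi * 1.055e-34)^2 / (2 * 9.109e-31 * (1.9e-09)^2)
E(J) = 1.67031e-20
E = E(J) / 1.602e-19 = 0.1043 eV

0.1043


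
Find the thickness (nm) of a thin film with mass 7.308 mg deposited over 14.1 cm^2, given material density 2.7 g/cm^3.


Convert: m = 7.308 mg = 7.3080e-06 kg, A = 14.1 cm^2 = 1.4100e-03 m^2, rho = 2.7 g/cm^3 = 2700 kg/m^3
t = m / (A * rho)
t = 7.3080e-06 / (1.4100e-03 * 2700)
t = 1.9196e-06 m = 1919.6 nm

1919.6


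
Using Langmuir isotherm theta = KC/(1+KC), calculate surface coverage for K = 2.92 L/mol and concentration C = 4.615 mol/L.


Langmuir isotherm: theta = K*C / (1 + K*C)
K*C = 2.92 * 4.615 = 13.4758
theta = 13.4758 / (1 + 13.4758) = 13.4758 / 14.4758
theta = 0.9309

0.9309


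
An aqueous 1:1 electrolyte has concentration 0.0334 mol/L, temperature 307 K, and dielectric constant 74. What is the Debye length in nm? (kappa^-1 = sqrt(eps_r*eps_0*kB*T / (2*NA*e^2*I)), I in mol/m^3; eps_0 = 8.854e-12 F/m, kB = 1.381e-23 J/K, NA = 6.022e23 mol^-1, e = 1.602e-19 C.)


Ionic strength I = 0.0334 * 1^2 * 1000 = 33.4 mol/m^3
kappa^-1 = sqrt(74 * 8.854e-12 * 1.381e-23 * 307 / (2 * 6.022e23 * (1.602e-19)^2 * 33.4))
kappa^-1 = 1.64 nm

1.64


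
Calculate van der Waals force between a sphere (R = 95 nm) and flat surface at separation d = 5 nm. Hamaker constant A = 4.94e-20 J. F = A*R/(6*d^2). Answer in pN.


Convert to SI: R = 95 nm = 9.5e-08 m, d = 5 nm = 5e-09 m
F = A * R / (6 * d^2)
F = 4.94e-20 * 9.5e-08 / (6 * (5e-09)^2)
F = 3.12867e-11 N = 31.287 pN

31.287


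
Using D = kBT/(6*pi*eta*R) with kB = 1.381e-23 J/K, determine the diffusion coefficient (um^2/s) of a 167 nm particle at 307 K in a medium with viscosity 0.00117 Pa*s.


Radius R = 167/2 = 83.5 nm = 8.35e-08 m
D = kB*T / (6*pi*eta*R)
D = 1.381e-23 * 307 / (6 * pi * 0.00117 * 8.35e-08)
D = 2.30228e-12 m^2/s = 2.302 um^2/s

2.302


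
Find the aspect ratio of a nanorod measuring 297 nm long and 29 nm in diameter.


Aspect ratio AR = length / diameter
AR = 297 / 29
AR = 10.24

10.24


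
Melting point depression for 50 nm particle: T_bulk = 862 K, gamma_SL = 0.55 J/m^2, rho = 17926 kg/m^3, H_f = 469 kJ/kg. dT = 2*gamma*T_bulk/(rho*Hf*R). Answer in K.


Radius R = 50/2 = 25 nm = 2.5e-08 m
Convert H_f = 469 kJ/kg = 469000 J/kg
dT = 2 * gamma_SL * T_bulk / (rho * H_f * R)
dT = 2 * 0.55 * 862 / (17926 * 469000 * 2.5e-08)
dT = 4.5 K

4.5


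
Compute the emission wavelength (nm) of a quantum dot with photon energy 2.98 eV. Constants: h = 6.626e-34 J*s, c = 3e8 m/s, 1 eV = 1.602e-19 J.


Convert energy: E = 2.98 eV = 2.98 * 1.602e-19 = 4.77396e-19 J
lambda = h*c / E = 6.626e-34 * 3e8 / 4.77396e-19
lambda = 4.16384e-07 m = 416.4 nm

416.4


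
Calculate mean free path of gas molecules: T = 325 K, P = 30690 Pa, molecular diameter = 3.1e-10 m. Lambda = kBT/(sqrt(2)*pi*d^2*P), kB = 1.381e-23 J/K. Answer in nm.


Mean free path: lambda = kB*T / (sqrt(2) * pi * d^2 * P)
lambda = 1.381e-23 * 325 / (sqrt(2) * pi * (3.1e-10)^2 * 30690)
lambda = 3.42525e-07 m
lambda = 342.52 nm

342.52


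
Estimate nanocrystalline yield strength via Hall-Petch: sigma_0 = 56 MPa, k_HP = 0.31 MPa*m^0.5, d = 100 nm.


d = 100 nm = 1e-07 m
sqrt(d) = 0.0003162278
Hall-Petch contribution = k / sqrt(d) = 0.31 / 0.0003162278 = 980.3 MPa
sigma = sigma_0 + k/sqrt(d) = 56 + 980.3 = 1036.3 MPa

1036.3


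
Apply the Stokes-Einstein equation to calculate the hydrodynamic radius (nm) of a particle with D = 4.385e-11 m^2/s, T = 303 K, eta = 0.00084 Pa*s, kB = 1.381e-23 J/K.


Stokes-Einstein: R = kB*T / (6*pi*eta*D)
R = 1.381e-23 * 303 / (6 * pi * 0.00084 * 4.385e-11)
R = 6.02679e-09 m = 6.03 nm

6.03


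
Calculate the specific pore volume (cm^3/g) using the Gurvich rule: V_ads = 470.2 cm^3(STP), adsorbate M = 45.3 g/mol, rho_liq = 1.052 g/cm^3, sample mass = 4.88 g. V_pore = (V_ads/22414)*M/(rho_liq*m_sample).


Moles adsorbed n = V_ads / 22414 = 470.2 / 22414 = 2.097796e-02 mol
Liquid volume V_liq = n * M / rho_liq = 2.097796e-02 * 45.3 / 1.052 = 0.90333 cm^3
Specific pore volume V_pore = V_liq / m_sample = 0.90333 / 4.88
V_pore = 0.1851 cm^3/g

0.1851


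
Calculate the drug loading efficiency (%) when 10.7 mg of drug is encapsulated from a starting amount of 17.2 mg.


Drug loading efficiency = (drug loaded / drug initial) * 100
DLE = 10.7 / 17.2 * 100
DLE = 0.6221 * 100
DLE = 62.21%

62.21


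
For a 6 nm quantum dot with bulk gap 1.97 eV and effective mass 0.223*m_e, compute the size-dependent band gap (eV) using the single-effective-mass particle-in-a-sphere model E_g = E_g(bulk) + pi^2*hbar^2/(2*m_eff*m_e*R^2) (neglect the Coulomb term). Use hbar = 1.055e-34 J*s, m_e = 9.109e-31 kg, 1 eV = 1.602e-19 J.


Radius R = 6/2 nm = 3e-09 m
Confinement energy dE = pi^2 * hbar^2 / (2 * m_eff * m_e * R^2)
dE = pi^2 * (1.055e-34)^2 / (2 * 0.223 * 9.109e-31 * (3e-09)^2) J, divided by 1.602e-19 J/eV
dE = 0.1875 eV
Total band gap = E_g(bulk) + dE = 1.97 + 0.1875 = 2.1575 eV

2.1575


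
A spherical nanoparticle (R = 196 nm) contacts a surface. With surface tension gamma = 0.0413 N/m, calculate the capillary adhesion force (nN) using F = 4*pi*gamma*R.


Convert radius: R = 196 nm = 1.96e-07 m
F = 4 * pi * gamma * R
F = 4 * pi * 0.0413 * 1.96e-07
F = 1.01722e-07 N = 101.7223 nN

101.7223


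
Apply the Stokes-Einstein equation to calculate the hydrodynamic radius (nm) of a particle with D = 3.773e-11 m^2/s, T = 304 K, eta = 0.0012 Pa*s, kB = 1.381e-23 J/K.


Stokes-Einstein: R = kB*T / (6*pi*eta*D)
R = 1.381e-23 * 304 / (6 * pi * 0.0012 * 3.773e-11)
R = 4.91924e-09 m = 4.92 nm

4.92


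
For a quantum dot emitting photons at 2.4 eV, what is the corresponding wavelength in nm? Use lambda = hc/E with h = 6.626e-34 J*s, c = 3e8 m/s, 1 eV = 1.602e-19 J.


Convert energy: E = 2.4 eV = 2.4 * 1.602e-19 = 3.8448e-19 J
lambda = h*c / E = 6.626e-34 * 3e8 / 3.8448e-19
lambda = 5.1701e-07 m = 517.0 nm

517.0


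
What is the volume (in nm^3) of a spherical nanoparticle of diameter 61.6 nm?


Radius r = 61.6/2 = 30.8 nm
Volume V = (4/3) * pi * r^3
V = (4/3) * pi * (30.8)^3
V = 122388.54 nm^3

122388.54


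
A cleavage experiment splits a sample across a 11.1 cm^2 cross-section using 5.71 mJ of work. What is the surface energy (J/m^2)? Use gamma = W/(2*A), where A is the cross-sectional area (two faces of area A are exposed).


Convert: A = 11.1 cm^2 = 0.00111 m^2, W = 5.71 mJ = 0.00571 J
Cleaving exposes two faces of area A, so total new surface = 2*A and gamma = W / (2*A)
gamma = 0.00571 / (2 * 0.00111)
gamma = 2.572 J/m^2

2.572


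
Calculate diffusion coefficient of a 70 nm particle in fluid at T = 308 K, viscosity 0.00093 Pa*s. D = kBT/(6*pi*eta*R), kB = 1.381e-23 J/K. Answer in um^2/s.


Radius R = 70/2 = 35 nm = 3.5e-08 m
D = kB*T / (6*pi*eta*R)
D = 1.381e-23 * 308 / (6 * pi * 0.00093 * 3.5e-08)
D = 6.93254e-12 m^2/s = 6.933 um^2/s

6.933


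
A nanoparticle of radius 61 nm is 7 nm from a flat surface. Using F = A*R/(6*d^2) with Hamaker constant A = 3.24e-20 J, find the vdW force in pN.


Convert to SI: R = 61 nm = 6.1e-08 m, d = 7 nm = 7e-09 m
F = A * R / (6 * d^2)
F = 3.24e-20 * 6.1e-08 / (6 * (7e-09)^2)
F = 6.72245e-12 N = 6.722 pN

6.722


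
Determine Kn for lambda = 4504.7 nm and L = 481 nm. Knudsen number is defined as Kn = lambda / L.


Knudsen number Kn = lambda / L
Kn = 4504.7 / 481
Kn = 9.3653

9.3653


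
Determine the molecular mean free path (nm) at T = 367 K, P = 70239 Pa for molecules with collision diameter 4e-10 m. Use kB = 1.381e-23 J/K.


Mean free path: lambda = kB*T / (sqrt(2) * pi * d^2 * P)
lambda = 1.381e-23 * 367 / (sqrt(2) * pi * (4e-10)^2 * 70239)
lambda = 1.01507e-07 m
lambda = 101.51 nm

101.51


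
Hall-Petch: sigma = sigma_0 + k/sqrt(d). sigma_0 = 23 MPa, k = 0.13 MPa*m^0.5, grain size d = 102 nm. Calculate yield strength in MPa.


d = 102 nm = 1.02e-07 m
sqrt(d) = 0.0003193744
Hall-Petch contribution = k / sqrt(d) = 0.13 / 0.0003193744 = 407.0 MPa
sigma = sigma_0 + k/sqrt(d) = 23 + 407.0 = 430.0 MPa

430.0


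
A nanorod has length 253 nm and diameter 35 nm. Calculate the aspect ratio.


Aspect ratio AR = length / diameter
AR = 253 / 35
AR = 7.23

7.23


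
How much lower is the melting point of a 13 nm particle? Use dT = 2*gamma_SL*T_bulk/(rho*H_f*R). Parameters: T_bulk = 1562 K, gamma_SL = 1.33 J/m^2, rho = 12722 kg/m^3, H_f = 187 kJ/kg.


Radius R = 13/2 = 6.5 nm = 6.5e-09 m
Convert H_f = 187 kJ/kg = 187000 J/kg
dT = 2 * gamma_SL * T_bulk / (rho * H_f * R)
dT = 2 * 1.33 * 1562 / (12722 * 187000 * 6.5e-09)
dT = 268.7 K

268.7


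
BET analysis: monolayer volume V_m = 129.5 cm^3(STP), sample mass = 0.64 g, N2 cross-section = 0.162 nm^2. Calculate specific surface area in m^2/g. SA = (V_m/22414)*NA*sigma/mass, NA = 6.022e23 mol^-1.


Number of moles in monolayer = V_m / 22414 = 129.5 / 22414 = 0.00577764
Number of molecules = moles * NA = 0.00577764 * 6.022e23
SA = molecules * sigma / mass
SA = (129.5 / 22414) * 6.022e23 * 0.162e-18 / 0.64
SA = 880.7 m^2/g

880.7


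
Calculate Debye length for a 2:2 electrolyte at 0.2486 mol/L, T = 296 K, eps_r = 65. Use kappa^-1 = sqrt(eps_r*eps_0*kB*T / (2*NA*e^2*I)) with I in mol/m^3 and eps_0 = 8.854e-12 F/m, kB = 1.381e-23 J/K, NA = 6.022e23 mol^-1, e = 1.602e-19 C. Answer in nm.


Ionic strength I = 0.2486 * 2^2 * 1000 = 994.4 mol/m^3
kappa^-1 = sqrt(65 * 8.854e-12 * 1.381e-23 * 296 / (2 * 6.022e23 * (1.602e-19)^2 * 994.4))
kappa^-1 = 0.277 nm

0.277


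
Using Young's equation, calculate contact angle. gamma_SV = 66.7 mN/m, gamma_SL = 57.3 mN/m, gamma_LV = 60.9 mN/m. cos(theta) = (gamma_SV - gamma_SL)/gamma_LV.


cos(theta) = (gamma_SV - gamma_SL) / gamma_LV
cos(theta) = (66.7 - 57.3) / 60.9
cos(theta) = 0.154351
theta = arccos(0.154351) = 81.12 degrees

81.12


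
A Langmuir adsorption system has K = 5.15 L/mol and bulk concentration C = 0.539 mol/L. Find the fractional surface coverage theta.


Langmuir isotherm: theta = K*C / (1 + K*C)
K*C = 5.15 * 0.539 = 2.77585
theta = 2.77585 / (1 + 2.77585) = 2.77585 / 3.77585
theta = 0.7352

0.7352


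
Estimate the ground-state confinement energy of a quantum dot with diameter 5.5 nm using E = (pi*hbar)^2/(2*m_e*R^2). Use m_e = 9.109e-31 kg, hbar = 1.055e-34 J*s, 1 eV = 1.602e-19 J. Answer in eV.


Radius R = 5.5/2 = 2.75 nm = 2.75e-09 m
E = (pi * 1.055e-34)^2 / (2 * 9.109e-31 * (2.75e-09)^2)
E(J) = 7.97331e-21
E = E(J) / 1.602e-19 = 0.0498 eV

0.0498


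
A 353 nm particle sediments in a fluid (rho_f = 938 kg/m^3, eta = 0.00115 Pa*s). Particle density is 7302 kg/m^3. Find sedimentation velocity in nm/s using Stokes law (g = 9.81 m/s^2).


Radius R = 353/2 nm = 1.765e-07 m
Density difference = 7302 - 938 = 6364 kg/m^3
v = 2 * R^2 * (rho_p - rho_f) * g / (9 * eta)
v = 2 * (1.765e-07)^2 * 6364 * 9.81 / (9 * 0.00115)
v = 3.75819e-07 m/s = 375.8186 nm/s

375.8186


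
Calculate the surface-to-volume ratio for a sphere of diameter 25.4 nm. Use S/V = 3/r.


Radius r = 25.4/2 = 12.7 nm
S/V = 3 / r = 3 / 12.7
S/V = 0.2362 nm^-1

0.2362


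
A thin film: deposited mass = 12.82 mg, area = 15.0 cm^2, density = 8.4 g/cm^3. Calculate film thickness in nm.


Convert: m = 12.82 mg = 1.2820e-05 kg, A = 15.0 cm^2 = 1.5000e-03 m^2, rho = 8.4 g/cm^3 = 8400 kg/m^3
t = m / (A * rho)
t = 1.2820e-05 / (1.5000e-03 * 8400)
t = 1.0175e-06 m = 1017.5 nm

1017.5


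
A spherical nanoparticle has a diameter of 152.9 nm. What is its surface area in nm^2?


Radius r = 152.9/2 = 76.45 nm
Surface area SA = 4 * pi * r^2
SA = 4 * pi * (76.45)^2
SA = 73445.44 nm^2

73445.44


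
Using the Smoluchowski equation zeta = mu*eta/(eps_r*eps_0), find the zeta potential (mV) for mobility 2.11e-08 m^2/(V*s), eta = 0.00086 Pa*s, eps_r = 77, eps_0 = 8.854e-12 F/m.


Smoluchowski equation: zeta = mu * eta / (eps_r * eps_0)
zeta = 2.11e-08 * 0.00086 / (77 * 8.854e-12)
zeta = 0.026616 V = 26.62 mV

26.62


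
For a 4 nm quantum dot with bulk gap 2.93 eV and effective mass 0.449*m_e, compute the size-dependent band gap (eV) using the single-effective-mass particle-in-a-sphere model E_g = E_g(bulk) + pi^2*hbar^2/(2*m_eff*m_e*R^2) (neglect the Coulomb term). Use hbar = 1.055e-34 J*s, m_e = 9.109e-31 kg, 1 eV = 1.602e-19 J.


Radius R = 4/2 nm = 2e-09 m
Confinement energy dE = pi^2 * hbar^2 / (2 * m_eff * m_e * R^2)
dE = pi^2 * (1.055e-34)^2 / (2 * 0.449 * 9.109e-31 * (2e-09)^2) J, divided by 1.602e-19 J/eV
dE = 0.2096 eV
Total band gap = E_g(bulk) + dE = 2.93 + 0.2096 = 3.1396 eV

3.1396


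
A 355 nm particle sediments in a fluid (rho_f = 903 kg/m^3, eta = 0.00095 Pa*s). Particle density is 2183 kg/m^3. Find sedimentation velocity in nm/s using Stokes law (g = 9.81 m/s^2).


Radius R = 355/2 nm = 1.775e-07 m
Density difference = 2183 - 903 = 1280 kg/m^3
v = 2 * R^2 * (rho_p - rho_f) * g / (9 * eta)
v = 2 * (1.775e-07)^2 * 1280 * 9.81 / (9 * 0.00095)
v = 9.25421e-08 m/s = 92.5421 nm/s

92.5421


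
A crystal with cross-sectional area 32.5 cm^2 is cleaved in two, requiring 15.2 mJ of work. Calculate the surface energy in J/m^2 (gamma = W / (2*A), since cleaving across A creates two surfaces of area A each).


Convert: A = 32.5 cm^2 = 0.00325 m^2, W = 15.2 mJ = 0.0152 J
Cleaving exposes two faces of area A, so total new surface = 2*A and gamma = W / (2*A)
gamma = 0.0152 / (2 * 0.00325)
gamma = 2.338 J/m^2

2.338


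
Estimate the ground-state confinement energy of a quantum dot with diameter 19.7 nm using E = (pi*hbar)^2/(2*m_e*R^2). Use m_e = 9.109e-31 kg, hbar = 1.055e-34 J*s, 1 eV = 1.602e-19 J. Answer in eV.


Radius R = 19.7/2 = 9.85 nm = 9.85e-09 m
E = (pi * 1.055e-34)^2 / (2 * 9.109e-31 * (9.85e-09)^2)
E(J) = 6.21486e-22
E = E(J) / 1.602e-19 = 0.0039 eV

0.0039


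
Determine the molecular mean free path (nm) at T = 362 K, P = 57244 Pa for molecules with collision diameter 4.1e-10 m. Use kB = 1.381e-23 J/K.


Mean free path: lambda = kB*T / (sqrt(2) * pi * d^2 * P)
lambda = 1.381e-23 * 362 / (sqrt(2) * pi * (4.1e-10)^2 * 57244)
lambda = 1.16934e-07 m
lambda = 116.93 nm

116.93


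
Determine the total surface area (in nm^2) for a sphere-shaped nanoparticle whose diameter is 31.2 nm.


Radius r = 31.2/2 = 15.6 nm
Surface area SA = 4 * pi * r^2
SA = 4 * pi * (15.6)^2
SA = 3058.15 nm^2

3058.15


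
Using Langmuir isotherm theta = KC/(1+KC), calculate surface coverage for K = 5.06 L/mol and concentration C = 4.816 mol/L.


Langmuir isotherm: theta = K*C / (1 + K*C)
K*C = 5.06 * 4.816 = 24.36896
theta = 24.36896 / (1 + 24.36896) = 24.36896 / 25.36896
theta = 0.9606

0.9606


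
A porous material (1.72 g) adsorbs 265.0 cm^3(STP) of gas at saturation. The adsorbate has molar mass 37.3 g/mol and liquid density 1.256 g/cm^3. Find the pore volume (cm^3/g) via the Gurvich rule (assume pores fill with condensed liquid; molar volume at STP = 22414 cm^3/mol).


Moles adsorbed n = V_ads / 22414 = 265.0 / 22414 = 1.182297e-02 mol
Liquid volume V_liq = n * M / rho_liq = 1.182297e-02 * 37.3 / 1.256 = 0.35111 cm^3
Specific pore volume V_pore = V_liq / m_sample = 0.35111 / 1.72
V_pore = 0.2041 cm^3/g

0.2041


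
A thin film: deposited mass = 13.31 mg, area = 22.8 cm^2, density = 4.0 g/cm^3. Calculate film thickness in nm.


Convert: m = 13.31 mg = 1.3310e-05 kg, A = 22.8 cm^2 = 2.2800e-03 m^2, rho = 4.0 g/cm^3 = 4000 kg/m^3
t = m / (A * rho)
t = 1.3310e-05 / (2.2800e-03 * 4000)
t = 1.4594e-06 m = 1459.4 nm

1459.4


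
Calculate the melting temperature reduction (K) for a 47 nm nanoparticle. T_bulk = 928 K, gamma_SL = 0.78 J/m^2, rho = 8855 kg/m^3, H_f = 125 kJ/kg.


Radius R = 47/2 = 23.5 nm = 2.35e-08 m
Convert H_f = 125 kJ/kg = 125000 J/kg
dT = 2 * gamma_SL * T_bulk / (rho * H_f * R)
dT = 2 * 0.78 * 928 / (8855 * 125000 * 2.35e-08)
dT = 55.7 K

55.7


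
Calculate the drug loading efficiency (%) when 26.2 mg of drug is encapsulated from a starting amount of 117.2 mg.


Drug loading efficiency = (drug loaded / drug initial) * 100
DLE = 26.2 / 117.2 * 100
DLE = 0.2235 * 100
DLE = 22.35%

22.35


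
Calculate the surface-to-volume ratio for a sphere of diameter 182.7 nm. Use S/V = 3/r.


Radius r = 182.7/2 = 91.35 nm
S/V = 3 / r = 3 / 91.35
S/V = 0.0328 nm^-1

0.0328


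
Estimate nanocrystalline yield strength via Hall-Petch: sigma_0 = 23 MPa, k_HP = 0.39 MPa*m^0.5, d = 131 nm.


d = 131 nm = 1.31e-07 m
sqrt(d) = 0.0003619392
Hall-Petch contribution = k / sqrt(d) = 0.39 / 0.0003619392 = 1077.5 MPa
sigma = sigma_0 + k/sqrt(d) = 23 + 1077.5 = 1100.5 MPa

1100.5


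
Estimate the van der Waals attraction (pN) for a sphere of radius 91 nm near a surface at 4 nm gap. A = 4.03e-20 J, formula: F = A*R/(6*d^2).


Convert to SI: R = 91 nm = 9.1e-08 m, d = 4 nm = 4e-09 m
F = A * R / (6 * d^2)
F = 4.03e-20 * 9.1e-08 / (6 * (4e-09)^2)
F = 3.8201e-11 N = 38.201 pN

38.201


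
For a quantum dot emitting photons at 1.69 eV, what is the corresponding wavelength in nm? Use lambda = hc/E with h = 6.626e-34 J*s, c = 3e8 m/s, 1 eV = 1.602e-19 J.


Convert energy: E = 1.69 eV = 1.69 * 1.602e-19 = 2.70738e-19 J
lambda = h*c / E = 6.626e-34 * 3e8 / 2.70738e-19
lambda = 7.34215e-07 m = 734.2 nm

734.2


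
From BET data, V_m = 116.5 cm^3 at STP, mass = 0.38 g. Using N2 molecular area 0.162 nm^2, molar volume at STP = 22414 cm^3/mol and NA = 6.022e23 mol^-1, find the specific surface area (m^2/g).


Number of moles in monolayer = V_m / 22414 = 116.5 / 22414 = 0.00519764
Number of molecules = moles * NA = 0.00519764 * 6.022e23
SA = molecules * sigma / mass
SA = (116.5 / 22414) * 6.022e23 * 0.162e-18 / 0.38
SA = 1334.4 m^2/g

1334.4


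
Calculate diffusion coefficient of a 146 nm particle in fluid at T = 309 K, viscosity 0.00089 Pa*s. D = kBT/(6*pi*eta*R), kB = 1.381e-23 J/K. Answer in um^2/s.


Radius R = 146/2 = 73 nm = 7.3e-08 m
D = kB*T / (6*pi*eta*R)
D = 1.381e-23 * 309 / (6 * pi * 0.00089 * 7.3e-08)
D = 3.48448e-12 m^2/s = 3.484 um^2/s

3.484


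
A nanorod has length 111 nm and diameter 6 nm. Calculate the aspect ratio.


Aspect ratio AR = length / diameter
AR = 111 / 6
AR = 18.5

18.5


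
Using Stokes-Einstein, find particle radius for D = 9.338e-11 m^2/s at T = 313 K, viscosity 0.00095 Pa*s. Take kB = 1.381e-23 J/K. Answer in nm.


Stokes-Einstein: R = kB*T / (6*pi*eta*D)
R = 1.381e-23 * 313 / (6 * pi * 0.00095 * 9.338e-11)
R = 2.58499e-09 m = 2.58 nm

2.58


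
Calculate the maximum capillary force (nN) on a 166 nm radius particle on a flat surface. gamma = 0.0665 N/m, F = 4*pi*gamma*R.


Convert radius: R = 166 nm = 1.66e-07 m
F = 4 * pi * gamma * R
F = 4 * pi * 0.0665 * 1.66e-07
F = 1.3872e-07 N = 138.7202 nN

138.7202


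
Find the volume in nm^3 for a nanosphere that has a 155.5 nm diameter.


Radius r = 155.5/2 = 77.75 nm
Volume V = (4/3) * pi * r^3
V = (4/3) * pi * (77.75)^3
V = 1968746.52 nm^3

1968746.52


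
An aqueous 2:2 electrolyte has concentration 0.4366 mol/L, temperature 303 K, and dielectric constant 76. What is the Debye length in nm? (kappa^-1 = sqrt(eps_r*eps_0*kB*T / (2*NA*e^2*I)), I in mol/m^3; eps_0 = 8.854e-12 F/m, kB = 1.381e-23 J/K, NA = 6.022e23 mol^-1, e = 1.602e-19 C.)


Ionic strength I = 0.4366 * 2^2 * 1000 = 1746.4 mol/m^3
kappa^-1 = sqrt(76 * 8.854e-12 * 1.381e-23 * 303 / (2 * 6.022e23 * (1.602e-19)^2 * 1746.4))
kappa^-1 = 0.228 nm

0.228


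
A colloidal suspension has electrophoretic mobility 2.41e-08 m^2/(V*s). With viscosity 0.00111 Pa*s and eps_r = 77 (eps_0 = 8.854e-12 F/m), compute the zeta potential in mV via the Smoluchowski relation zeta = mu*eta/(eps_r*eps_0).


Smoluchowski equation: zeta = mu * eta / (eps_r * eps_0)
zeta = 2.41e-08 * 0.00111 / (77 * 8.854e-12)
zeta = 0.039238 V = 39.24 mV

39.24


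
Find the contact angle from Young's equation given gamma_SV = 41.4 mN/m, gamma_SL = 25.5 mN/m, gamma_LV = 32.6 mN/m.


cos(theta) = (gamma_SV - gamma_SL) / gamma_LV
cos(theta) = (41.4 - 25.5) / 32.6
cos(theta) = 0.48773
theta = arccos(0.48773) = 60.81 degrees

60.81
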